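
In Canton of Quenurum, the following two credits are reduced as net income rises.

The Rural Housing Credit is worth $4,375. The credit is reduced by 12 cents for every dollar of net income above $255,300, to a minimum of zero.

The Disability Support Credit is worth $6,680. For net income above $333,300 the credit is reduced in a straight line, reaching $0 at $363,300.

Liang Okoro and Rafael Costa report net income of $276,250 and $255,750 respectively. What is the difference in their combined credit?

$2,460

Liang ($276,250): Rural Housing Credit: 12% of the $20,950 excess over $255,300 is $2,514; credit = $4,375 − $2,514 = $1,861. Disability Support Credit: $276,250 is at or below the $333,300 threshold, so the full $6,680 applies. total $1,861 + $6,680 = $8,541
Rafael ($255,750): Rural Housing Credit: 12% of the $450 excess over $255,300 is $54; credit = $4,375 − $54 = $4,321. Disability Support Credit: $255,750 is at or below the $333,300 threshold, so the full $6,680 applies. total $4,321 + $6,680 = $11,001
Difference: |$8,541 − $11,001| = $2,460.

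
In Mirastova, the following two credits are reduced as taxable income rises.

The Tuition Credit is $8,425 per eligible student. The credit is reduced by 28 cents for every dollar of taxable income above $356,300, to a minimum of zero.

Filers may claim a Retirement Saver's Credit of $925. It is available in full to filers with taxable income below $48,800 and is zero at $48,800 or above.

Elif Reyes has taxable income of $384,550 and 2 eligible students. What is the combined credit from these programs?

Tuition Credit: base = 2 × $8,425 = $16,850. 28% of the $28,250 excess over $356,300 is $7,910; credit = $16,850 − $7,910 = $8,940.
Retirement Saver's Credit: $384,550 meets or exceeds the $48,800 cutoff, so the credit is $0.
Total: $8,940 + $0 = $8,940.

$8,940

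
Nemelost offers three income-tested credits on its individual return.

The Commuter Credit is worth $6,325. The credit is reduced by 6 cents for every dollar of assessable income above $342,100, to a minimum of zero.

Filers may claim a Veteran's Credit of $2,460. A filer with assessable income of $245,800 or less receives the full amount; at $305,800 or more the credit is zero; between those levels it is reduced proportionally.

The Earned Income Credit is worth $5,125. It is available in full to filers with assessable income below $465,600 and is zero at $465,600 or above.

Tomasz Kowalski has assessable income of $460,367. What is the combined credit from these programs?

Commuter Credit: 6% of the $118,267 excess over $342,100 is $7,096.02 ≥ base, so the credit is $0.
Veteran's Credit: $460,367 is at or above $305,800, so the credit is $0.
Earned Income Credit: $460,367 is below the $465,600 cutoff, so the full $5,125 applies.
Total: $0 + $0 + $5,125 = $5,125.

$5,125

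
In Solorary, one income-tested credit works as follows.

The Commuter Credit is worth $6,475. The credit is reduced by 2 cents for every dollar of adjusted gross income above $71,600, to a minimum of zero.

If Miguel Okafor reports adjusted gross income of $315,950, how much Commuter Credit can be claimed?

$1,588

Commuter Credit: 2% of the $244,350 excess over $71,600 is $4,887; credit = $6,475 − $4,887 = $1,588.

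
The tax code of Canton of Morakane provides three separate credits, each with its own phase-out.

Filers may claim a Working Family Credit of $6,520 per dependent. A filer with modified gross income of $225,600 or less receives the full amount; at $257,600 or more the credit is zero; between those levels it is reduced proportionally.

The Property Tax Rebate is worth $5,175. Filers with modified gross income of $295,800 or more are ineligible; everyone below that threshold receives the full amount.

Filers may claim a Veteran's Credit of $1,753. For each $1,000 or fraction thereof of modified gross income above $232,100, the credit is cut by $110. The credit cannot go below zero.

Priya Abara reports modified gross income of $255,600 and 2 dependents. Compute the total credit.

Working Family Credit: base = 2 × $6,520 = $13,040. $255,600 is $30,000 into a $32,000 phase-out range, leaving 2,000/32,000 of the credit: $13,040 × 2,000/32,000 = $815.
Property Tax Rebate: $255,600 is below the $295,800 cutoff, so the full $5,175 applies.
Veteran's Credit: income exceeds $232,100 by $23,500 → 24 increments × $110 = $2,640 ≥ base, so the credit is $0.
Total: $815 + $5,175 + $0 = $5,990.

$5,990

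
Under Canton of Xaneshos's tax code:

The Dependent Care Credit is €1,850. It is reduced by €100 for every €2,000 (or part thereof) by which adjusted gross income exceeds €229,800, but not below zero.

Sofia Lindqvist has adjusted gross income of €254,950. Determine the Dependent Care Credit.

€550

Dependent Care Credit: income exceeds €229,800 by €25,150, which is 13 full-or-partial €2,000 increments; reduction = 13 × €100 = €1,300, leaving €550.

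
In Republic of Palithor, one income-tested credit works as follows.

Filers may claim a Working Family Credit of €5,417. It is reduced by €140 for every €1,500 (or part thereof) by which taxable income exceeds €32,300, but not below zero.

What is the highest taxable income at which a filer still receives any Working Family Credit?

After 38 increments the reduction is 38 × €140 = €5,320, leaving €97; one more increment wipes it out. Increment 38 ends at excess 38 × €1,500 = €57,000, so the highest qualifying income is €32,300 + €57,000 = €89,300.

€89,300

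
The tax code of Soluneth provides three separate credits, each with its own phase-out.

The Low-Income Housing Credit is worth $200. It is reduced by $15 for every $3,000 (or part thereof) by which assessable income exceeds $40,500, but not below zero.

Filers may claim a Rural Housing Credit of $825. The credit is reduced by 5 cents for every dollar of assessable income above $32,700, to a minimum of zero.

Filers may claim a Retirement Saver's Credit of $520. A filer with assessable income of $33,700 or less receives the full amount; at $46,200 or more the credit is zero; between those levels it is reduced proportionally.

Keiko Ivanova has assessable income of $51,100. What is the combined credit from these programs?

$140

Low-Income Housing Credit: income exceeds $40,500 by $10,600, which is 4 full-or-partial $3,000 increments; reduction = 4 × $15 = $60, leaving $140.
Rural Housing Credit: 5% of the $18,400 excess over $32,700 is $920 ≥ base, so the credit is $0.
Retirement Saver's Credit: $51,100 is at or above $46,200, so the credit is $0.
Total: $140 + $0 + $0 = $140.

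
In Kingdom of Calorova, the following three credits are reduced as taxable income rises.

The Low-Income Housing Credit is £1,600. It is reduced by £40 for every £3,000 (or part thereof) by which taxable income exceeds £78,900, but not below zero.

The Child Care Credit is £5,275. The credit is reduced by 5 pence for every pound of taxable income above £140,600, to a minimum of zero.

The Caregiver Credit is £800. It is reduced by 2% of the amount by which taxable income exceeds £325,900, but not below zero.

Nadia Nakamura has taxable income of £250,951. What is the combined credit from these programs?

£800

Low-Income Housing Credit: income exceeds £78,900 by £172,051 → 58 increments × £40 = £2,320 ≥ base, so the credit is £0.
Child Care Credit: 5% of the £110,351 excess over £140,600 is £5,517.55 ≥ base, so the credit is £0.
Caregiver Credit: £250,951 is at or below the £325,900 threshold, so the full £800 applies.
Total: £0 + £0 + £800 = £800.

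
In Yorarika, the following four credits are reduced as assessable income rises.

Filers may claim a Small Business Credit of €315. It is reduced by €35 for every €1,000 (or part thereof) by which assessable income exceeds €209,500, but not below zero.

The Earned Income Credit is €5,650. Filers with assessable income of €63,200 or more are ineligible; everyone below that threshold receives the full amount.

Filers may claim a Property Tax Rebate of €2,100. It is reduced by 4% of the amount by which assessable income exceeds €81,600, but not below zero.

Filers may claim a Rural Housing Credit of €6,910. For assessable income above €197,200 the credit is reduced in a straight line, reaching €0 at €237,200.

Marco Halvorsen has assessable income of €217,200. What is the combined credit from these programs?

€3,490

Small Business Credit: income exceeds €209,500 by €7,700, which is 8 full-or-partial €1,000 increments; reduction = 8 × €35 = €280, leaving €35.
Earned Income Credit: €217,200 meets or exceeds the €63,200 cutoff, so the credit is €0.
Property Tax Rebate: 4% of the €135,600 excess over €81,600 is €5,424 ≥ base, so the credit is €0.
Rural Housing Credit: €217,200 is €20,000 into a €40,000 phase-out range, leaving 20,000/40,000 of the credit: €6,910 × 20,000/40,000 = €3,455.
Total: €35 + €0 + €0 + €3,455 = €3,490.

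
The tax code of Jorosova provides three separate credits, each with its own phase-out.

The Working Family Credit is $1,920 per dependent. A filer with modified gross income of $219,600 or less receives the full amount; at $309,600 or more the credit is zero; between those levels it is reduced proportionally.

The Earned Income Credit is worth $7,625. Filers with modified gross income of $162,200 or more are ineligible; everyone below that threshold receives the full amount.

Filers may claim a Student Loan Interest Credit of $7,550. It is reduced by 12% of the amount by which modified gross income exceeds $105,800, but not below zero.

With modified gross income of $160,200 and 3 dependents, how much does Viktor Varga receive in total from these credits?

Working Family Credit: base = 3 × $1,920 = $5,760. $160,200 is at or below the $219,600 threshold, so the full $5,760 applies.
Earned Income Credit: $160,200 is below the $162,200 cutoff, so the full $7,625 applies.
Student Loan Interest Credit: 12% of the $54,400 excess over $105,800 is $6,528; credit = $7,550 − $6,528 = $1,022.
Total: $5,760 + $7,625 + $1,022 = $14,407.

$14,407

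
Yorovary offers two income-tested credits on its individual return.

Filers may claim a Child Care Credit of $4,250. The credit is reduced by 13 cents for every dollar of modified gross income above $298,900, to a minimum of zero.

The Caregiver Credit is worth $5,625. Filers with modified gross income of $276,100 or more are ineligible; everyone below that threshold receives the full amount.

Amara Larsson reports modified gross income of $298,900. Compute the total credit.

$4,250

Child Care Credit: $298,900 is at or below the $298,900 threshold, so the full $4,250 applies.
Caregiver Credit: $298,900 meets or exceeds the $276,100 cutoff, so the credit is $0.
Total: $4,250 + $0 = $4,250.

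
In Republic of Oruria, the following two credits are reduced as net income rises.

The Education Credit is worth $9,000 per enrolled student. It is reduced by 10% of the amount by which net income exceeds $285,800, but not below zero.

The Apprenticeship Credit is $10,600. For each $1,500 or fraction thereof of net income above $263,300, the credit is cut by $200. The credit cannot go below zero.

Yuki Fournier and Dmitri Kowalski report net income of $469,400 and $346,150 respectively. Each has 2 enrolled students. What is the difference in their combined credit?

Yuki ($469,400): Education Credit: base = 2 × $9,000 = $18,000. 10% of the $183,600 excess over $285,800 is $18,360 ≥ base, so the credit is $0. Apprenticeship Credit: income exceeds $263,300 by $206,100 → 138 increments × $200 = $27,600 ≥ base, so the credit is $0. total $0 + $0 = $0
Dmitri ($346,150): Education Credit: base = 2 × $9,000 = $18,000. 10% of the $60,350 excess over $285,800 is $6,035; credit = $18,000 − $6,035 = $11,965. Apprenticeship Credit: income exceeds $263,300 by $82,850 → 56 increments × $200 = $11,200 ≥ base, so the credit is $0. total $11,965 + $0 = $11,965
Difference: |$0 − $11,965| = $11,965.

$11,965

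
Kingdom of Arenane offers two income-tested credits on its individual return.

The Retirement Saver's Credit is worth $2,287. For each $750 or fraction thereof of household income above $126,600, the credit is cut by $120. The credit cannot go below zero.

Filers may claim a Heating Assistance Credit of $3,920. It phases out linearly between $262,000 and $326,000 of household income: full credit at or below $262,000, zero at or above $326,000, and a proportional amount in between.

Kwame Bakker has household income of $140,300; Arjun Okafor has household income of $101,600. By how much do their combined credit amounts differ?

$2,280

Kwame ($140,300): Retirement Saver's Credit: income exceeds $126,600 by $13,700, which is 19 full-or-partial $750 increments; reduction = 19 × $120 = $2,280, leaving $7. Heating Assistance Credit: $140,300 is at or below the $262,000 threshold, so the full $3,920 applies. total $7 + $3,920 = $3,927
Arjun ($101,600): Retirement Saver's Credit: $101,600 is at or below the $126,600 threshold, so the full $2,287 applies. Heating Assistance Credit: $101,600 is at or below the $262,000 threshold, so the full $3,920 applies. total $2,287 + $3,920 = $6,207
Difference: |$3,927 − $6,207| = $2,280.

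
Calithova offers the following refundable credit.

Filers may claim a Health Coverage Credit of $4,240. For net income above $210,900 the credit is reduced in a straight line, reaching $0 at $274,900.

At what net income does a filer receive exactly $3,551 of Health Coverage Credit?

$3,551 is 3,551/4,240 of the full $4,240, so 689/4,240 of the $64,000 range has been used: income = $210,900 + $64,000 × 689/4,240 = $221,300.

$221,300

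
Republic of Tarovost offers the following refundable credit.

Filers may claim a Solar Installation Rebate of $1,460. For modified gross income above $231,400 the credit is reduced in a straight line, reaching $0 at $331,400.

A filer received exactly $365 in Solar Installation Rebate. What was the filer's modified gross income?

$306,400

$365 is 365/1,460 of the full $1,460, so 1,095/1,460 of the $100,000 range has been used: income = $231,400 + $100,000 × 1,095/1,460 = $306,400.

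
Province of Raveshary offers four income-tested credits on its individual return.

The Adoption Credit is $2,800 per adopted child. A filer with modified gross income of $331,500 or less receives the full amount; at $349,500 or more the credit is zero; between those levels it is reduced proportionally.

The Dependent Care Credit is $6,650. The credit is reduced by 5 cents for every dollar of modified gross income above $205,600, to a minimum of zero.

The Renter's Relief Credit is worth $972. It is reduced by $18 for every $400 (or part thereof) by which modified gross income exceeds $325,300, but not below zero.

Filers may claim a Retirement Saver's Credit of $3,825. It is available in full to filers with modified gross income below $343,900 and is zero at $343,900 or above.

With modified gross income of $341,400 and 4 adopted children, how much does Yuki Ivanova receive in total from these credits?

Adoption Credit: base = 4 × $2,800 = $11,200. $341,400 is $9,900 into a $18,000 phase-out range, leaving 8,100/18,000 of the credit: $11,200 × 8,100/18,000 = $5,040.
Dependent Care Credit: 5% of the $135,800 excess over $205,600 is $6,790 ≥ base, so the credit is $0.
Renter's Relief Credit: income exceeds $325,300 by $16,100, which is 41 full-or-partial $400 increments; reduction = 41 × $18 = $738, leaving $234.
Retirement Saver's Credit: $341,400 is below the $343,900 cutoff, so the full $3,825 applies.
Total: $5,040 + $0 + $234 + $3,825 = $9,099.

$9,099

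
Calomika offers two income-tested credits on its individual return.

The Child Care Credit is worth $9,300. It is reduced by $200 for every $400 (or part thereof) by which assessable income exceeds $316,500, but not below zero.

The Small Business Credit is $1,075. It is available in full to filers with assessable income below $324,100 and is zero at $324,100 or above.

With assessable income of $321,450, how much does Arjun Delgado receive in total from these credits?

Child Care Credit: income exceeds $316,500 by $4,950, which is 13 full-or-partial $400 increments; reduction = 13 × $200 = $2,600, leaving $6,700.
Small Business Credit: $321,450 is below the $324,100 cutoff, so the full $1,075 applies.
Total: $6,700 + $1,075 = $7,775.

$7,775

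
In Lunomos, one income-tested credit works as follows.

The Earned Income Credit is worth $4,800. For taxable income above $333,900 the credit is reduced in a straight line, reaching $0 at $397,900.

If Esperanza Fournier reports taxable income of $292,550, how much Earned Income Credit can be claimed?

$4,800

Earned Income Credit: $292,550 is at or below the $333,900 threshold, so the full $4,800 applies.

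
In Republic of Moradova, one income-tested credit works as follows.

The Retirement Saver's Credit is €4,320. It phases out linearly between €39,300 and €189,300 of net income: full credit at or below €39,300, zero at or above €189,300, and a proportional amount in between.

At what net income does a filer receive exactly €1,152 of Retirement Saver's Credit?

€149,300

€1,152 is 1,152/4,320 of the full €4,320, so 3,168/4,320 of the €150,000 range has been used: income = €39,300 + €150,000 × 3,168/4,320 = €149,300.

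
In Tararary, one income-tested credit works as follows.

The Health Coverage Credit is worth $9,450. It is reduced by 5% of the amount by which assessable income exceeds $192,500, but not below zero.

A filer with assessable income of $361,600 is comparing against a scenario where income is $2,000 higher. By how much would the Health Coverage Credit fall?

At $361,600 — 5% of the $169,100 excess over $192,500 is $8,455; credit = $9,450 − $8,455 = $995.
At $363,600 — 5% of the $171,100 excess over $192,500 is $8,555; credit = $9,450 − $8,555 = $895.
Lost: $995 − $895 = $100.

$100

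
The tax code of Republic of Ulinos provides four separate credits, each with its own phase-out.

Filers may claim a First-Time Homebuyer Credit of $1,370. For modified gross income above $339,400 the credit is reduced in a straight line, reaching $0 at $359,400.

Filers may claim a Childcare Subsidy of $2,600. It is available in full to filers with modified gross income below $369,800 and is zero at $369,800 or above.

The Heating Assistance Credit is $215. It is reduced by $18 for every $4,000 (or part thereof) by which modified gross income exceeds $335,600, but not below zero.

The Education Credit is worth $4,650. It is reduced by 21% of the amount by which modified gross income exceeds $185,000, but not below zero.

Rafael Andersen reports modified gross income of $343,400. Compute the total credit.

$3,875

First-Time Homebuyer Credit: $343,400 is $4,000 into a $20,000 phase-out range, leaving 16,000/20,000 of the credit: $1,370 × 16,000/20,000 = $1,096.
Childcare Subsidy: $343,400 is below the $369,800 cutoff, so the full $2,600 applies.
Heating Assistance Credit: income exceeds $335,600 by $7,800, which is 2 full-or-partial $4,000 increments; reduction = 2 × $18 = $36, leaving $179.
Education Credit: 21% of the $158,400 excess over $185,000 is $33,264 ≥ base, so the credit is $0.
Total: $1,096 + $2,600 + $179 + $0 = $3,875.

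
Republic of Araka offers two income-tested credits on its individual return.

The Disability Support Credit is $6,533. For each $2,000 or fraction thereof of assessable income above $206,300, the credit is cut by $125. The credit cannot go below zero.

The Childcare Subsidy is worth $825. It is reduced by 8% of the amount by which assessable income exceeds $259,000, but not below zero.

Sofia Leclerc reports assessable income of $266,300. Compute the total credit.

$3,024

Disability Support Credit: income exceeds $206,300 by $60,000, which is 30 full-or-partial $2,000 increments; reduction = 30 × $125 = $3,750, leaving $2,783.
Childcare Subsidy: 8% of the $7,300 excess over $259,000 is $584; credit = $825 − $584 = $241.
Total: $2,783 + $241 = $3,024.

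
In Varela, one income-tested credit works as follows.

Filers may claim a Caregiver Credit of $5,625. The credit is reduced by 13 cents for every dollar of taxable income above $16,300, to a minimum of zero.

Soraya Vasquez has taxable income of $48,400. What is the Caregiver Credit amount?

$1,452

Caregiver Credit: 13% of the $32,100 excess over $16,300 is $4,173; credit = $5,625 − $4,173 = $1,452.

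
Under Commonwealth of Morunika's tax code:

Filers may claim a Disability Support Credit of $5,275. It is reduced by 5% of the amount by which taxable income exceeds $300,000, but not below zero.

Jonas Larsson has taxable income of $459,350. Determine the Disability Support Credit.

Disability Support Credit: 5% of the $159,350 excess over $300,000 is $7,967.50 ≥ base, so the credit is $0.

$0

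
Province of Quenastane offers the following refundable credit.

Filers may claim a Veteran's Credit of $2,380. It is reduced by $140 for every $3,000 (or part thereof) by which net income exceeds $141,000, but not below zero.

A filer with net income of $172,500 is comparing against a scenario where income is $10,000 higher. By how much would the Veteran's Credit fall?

$420

At $172,500 — income exceeds $141,000 by $31,500, which is 11 full-or-partial $3,000 increments; reduction = 11 × $140 = $1,540, leaving $840.
At $182,500 — income exceeds $141,000 by $41,500, which is 14 full-or-partial $3,000 increments; reduction = 14 × $140 = $1,960, leaving $420.
Lost: $840 − $420 = $420.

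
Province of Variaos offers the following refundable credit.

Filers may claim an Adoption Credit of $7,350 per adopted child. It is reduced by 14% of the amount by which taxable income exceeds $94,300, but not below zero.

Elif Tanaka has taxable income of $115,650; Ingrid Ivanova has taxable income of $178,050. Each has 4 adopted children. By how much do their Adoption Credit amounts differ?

$8,736

Elif ($115,650): Adoption Credit: base = 4 × $7,350 = $29,400. 14% of the $21,350 excess over $94,300 is $2,989; credit = $29,400 − $2,989 = $26,411.
Ingrid ($178,050): Adoption Credit: base = 4 × $7,350 = $29,400. 14% of the $83,750 excess over $94,300 is $11,725; credit = $29,400 − $11,725 = $17,675.
Difference: |$26,411 − $17,675| = $8,736.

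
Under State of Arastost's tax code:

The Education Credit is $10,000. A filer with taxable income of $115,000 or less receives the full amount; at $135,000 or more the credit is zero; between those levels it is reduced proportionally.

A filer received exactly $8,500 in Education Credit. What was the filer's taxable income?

$118,000

$8,500 is 8,500/10,000 of the full $10,000, so 1,500/10,000 of the $20,000 range has been used: income = $115,000 + $20,000 × 1,500/10,000 = $118,000.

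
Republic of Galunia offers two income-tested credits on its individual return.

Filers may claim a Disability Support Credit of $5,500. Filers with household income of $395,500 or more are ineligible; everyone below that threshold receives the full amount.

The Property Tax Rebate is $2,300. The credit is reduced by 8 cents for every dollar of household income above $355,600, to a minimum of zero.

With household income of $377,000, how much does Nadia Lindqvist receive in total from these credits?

$6,088

Disability Support Credit: $377,000 is below the $395,500 cutoff, so the full $5,500 applies.
Property Tax Rebate: 8% of the $21,400 excess over $355,600 is $1,712; credit = $2,300 − $1,712 = $588.
Total: $5,500 + $588 = $6,088.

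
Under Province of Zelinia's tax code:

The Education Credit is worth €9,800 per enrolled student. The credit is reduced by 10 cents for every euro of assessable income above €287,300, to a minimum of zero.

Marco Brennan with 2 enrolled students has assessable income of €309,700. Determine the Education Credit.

€17,360

Education Credit: base = 2 × €9,800 = €19,600. 10% of the €22,400 excess over €287,300 is €2,240; credit = €19,600 − €2,240 = €17,360.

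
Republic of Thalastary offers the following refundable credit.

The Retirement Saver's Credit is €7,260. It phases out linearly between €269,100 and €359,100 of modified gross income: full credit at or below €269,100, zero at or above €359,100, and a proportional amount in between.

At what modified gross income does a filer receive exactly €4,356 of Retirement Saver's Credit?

€305,100

€4,356 is 4,356/7,260 of the full €7,260, so 2,904/7,260 of the €90,000 range has been used: income = €269,100 + €90,000 × 2,904/7,260 = €305,100.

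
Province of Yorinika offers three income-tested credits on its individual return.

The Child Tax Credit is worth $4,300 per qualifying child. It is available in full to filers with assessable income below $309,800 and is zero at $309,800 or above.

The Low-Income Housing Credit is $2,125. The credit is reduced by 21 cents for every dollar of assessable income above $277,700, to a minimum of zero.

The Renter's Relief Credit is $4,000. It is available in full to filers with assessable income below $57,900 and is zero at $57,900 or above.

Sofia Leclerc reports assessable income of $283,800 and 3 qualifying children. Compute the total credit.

Child Tax Credit: base = 3 × $4,300 = $12,900. $283,800 is below the $309,800 cutoff, so the full $12,900 applies.
Low-Income Housing Credit: 21% of the $6,100 excess over $277,700 is $1,281; credit = $2,125 − $1,281 = $844.
Renter's Relief Credit: $283,800 meets or exceeds the $57,900 cutoff, so the credit is $0.
Total: $12,900 + $844 + $0 = $13,744.

$13,744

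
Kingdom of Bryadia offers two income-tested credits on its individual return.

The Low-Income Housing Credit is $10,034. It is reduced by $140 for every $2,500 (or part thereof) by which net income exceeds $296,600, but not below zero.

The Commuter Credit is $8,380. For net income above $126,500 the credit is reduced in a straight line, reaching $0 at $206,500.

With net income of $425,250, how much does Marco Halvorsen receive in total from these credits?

$2,754

Low-Income Housing Credit: income exceeds $296,600 by $128,650, which is 52 full-or-partial $2,500 increments; reduction = 52 × $140 = $7,280, leaving $2,754.
Commuter Credit: $425,250 is at or above $206,500, so the credit is $0.
Total: $2,754 + $0 = $2,754.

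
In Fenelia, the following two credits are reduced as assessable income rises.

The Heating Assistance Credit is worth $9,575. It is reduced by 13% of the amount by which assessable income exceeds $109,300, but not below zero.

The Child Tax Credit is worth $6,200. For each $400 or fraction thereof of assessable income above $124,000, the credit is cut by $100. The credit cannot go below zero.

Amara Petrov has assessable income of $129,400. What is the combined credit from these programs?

Heating Assistance Credit: 13% of the $20,100 excess over $109,300 is $2,613; credit = $9,575 − $2,613 = $6,962.
Child Tax Credit: income exceeds $124,000 by $5,400, which is 14 full-or-partial $400 increments; reduction = 14 × $100 = $1,400, leaving $4,800.
Total: $6,962 + $4,800 = $11,762.

$11,762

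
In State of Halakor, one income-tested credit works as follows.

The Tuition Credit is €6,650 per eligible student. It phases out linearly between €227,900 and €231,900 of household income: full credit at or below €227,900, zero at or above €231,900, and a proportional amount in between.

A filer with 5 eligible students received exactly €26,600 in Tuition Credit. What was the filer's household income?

€228,700

Full credit = 5 × €6,650 = €33,250.
€26,600 is 26,600/33,250 of the full €33,250, so 6,650/33,250 of the €4,000 range has been used: income = €227,900 + €4,000 × 6,650/33,250 = €228,700.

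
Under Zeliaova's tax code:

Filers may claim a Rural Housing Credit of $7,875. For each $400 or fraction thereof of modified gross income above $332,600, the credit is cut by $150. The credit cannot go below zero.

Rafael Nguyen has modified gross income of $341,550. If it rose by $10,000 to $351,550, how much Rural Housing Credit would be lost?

At $341,550 — income exceeds $332,600 by $8,950, which is 23 full-or-partial $400 increments; reduction = 23 × $150 = $3,450, leaving $4,425.
At $351,550 — income exceeds $332,600 by $18,950, which is 48 full-or-partial $400 increments; reduction = 48 × $150 = $7,200, leaving $675.
Lost: $4,425 − $675 = $3,750.

$3,750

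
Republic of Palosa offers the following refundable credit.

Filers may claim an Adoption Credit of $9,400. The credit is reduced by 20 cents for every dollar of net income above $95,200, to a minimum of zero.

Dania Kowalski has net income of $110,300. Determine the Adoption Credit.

Adoption Credit: 20% of the $15,100 excess over $95,200 is $3,020; credit = $9,400 − $3,020 = $6,380.

$6,380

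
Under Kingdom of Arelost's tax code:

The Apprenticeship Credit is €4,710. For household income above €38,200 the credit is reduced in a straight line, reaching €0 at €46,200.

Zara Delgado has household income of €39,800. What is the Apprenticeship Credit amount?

€3,768

Apprenticeship Credit: €39,800 is €1,600 into a €8,000 phase-out range, leaving 6,400/8,000 of the credit: €4,710 × 6,400/8,000 = €3,768.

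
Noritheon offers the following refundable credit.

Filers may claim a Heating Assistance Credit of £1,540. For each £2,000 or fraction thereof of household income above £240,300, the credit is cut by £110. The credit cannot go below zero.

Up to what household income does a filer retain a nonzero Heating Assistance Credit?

After 13 increments the reduction is 13 × £110 = £1,430, leaving £110; one more increment wipes it out. Increment 13 ends at excess 13 × £2,000 = £26,000, so the highest qualifying income is £240,300 + £26,000 = £266,300.

£266,300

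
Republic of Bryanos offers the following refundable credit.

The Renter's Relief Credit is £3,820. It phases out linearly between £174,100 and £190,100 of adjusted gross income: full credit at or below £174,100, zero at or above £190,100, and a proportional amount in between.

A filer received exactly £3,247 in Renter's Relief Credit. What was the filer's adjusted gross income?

£176,500

£3,247 is 3,247/3,820 of the full £3,820, so 573/3,820 of the £16,000 range has been used: income = £174,100 + £16,000 × 573/3,820 = £176,500.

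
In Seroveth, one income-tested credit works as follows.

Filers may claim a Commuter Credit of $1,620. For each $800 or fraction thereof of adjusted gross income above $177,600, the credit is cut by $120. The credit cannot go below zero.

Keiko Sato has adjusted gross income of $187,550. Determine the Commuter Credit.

$60

Commuter Credit: income exceeds $177,600 by $9,950, which is 13 full-or-partial $800 increments; reduction = 13 × $120 = $1,560, leaving $60.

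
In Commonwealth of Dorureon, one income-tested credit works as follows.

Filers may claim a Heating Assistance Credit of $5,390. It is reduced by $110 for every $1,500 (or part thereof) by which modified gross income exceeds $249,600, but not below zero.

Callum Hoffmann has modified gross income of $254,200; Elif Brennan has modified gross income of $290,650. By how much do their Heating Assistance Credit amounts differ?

Callum ($254,200): Heating Assistance Credit: income exceeds $249,600 by $4,600, which is 4 full-or-partial $1,500 increments; reduction = 4 × $110 = $440, leaving $4,950.
Elif ($290,650): Heating Assistance Credit: income exceeds $249,600 by $41,050, which is 28 full-or-partial $1,500 increments; reduction = 28 × $110 = $3,080, leaving $2,310.
Difference: |$4,950 − $2,310| = $2,640.

$2,640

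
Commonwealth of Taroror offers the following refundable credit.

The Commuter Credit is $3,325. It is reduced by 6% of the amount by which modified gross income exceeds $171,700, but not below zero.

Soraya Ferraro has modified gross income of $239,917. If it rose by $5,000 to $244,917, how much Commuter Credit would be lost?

$0

At $239,917 — 6% of the $68,217 excess over $171,700 is $4,093.02 ≥ base, so the credit is $0.
At $244,917 — 6% of the $73,217 excess over $171,700 is $4,393.02 ≥ base, so the credit is $0.
Lost: $0 − $0 = $0.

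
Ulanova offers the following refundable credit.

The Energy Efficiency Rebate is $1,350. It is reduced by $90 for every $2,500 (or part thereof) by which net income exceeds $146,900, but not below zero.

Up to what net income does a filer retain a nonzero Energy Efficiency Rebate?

$181,900

After 14 increments the reduction is 14 × $90 = $1,260, leaving $90; one more increment wipes it out. Increment 14 ends at excess 14 × $2,500 = $35,000, so the highest qualifying income is $146,900 + $35,000 = $181,900.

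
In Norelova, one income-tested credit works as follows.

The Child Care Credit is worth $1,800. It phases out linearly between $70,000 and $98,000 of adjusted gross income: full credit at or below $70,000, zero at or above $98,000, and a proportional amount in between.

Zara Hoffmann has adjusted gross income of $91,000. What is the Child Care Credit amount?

$450

Child Care Credit: $91,000 is $21,000 into a $28,000 phase-out range, leaving 7,000/28,000 of the credit: $1,800 × 7,000/28,000 = $450.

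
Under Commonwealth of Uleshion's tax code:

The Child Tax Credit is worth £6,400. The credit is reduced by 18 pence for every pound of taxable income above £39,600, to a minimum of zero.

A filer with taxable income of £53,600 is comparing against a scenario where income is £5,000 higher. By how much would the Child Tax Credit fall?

£900

At £53,600 — 18% of the £14,000 excess over £39,600 is £2,520; credit = £6,400 − £2,520 = £3,880.
At £58,600 — 18% of the £19,000 excess over £39,600 is £3,420; credit = £6,400 − £3,420 = £2,980.
Lost: £3,880 − £2,980 = £900.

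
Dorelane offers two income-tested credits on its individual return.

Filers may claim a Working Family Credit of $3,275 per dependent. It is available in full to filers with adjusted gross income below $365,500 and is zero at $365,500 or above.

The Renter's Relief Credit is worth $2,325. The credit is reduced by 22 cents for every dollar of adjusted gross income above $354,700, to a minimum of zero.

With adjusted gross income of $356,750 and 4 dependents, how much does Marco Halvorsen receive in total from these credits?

$14,974

Working Family Credit: base = 4 × $3,275 = $13,100. $356,750 is below the $365,500 cutoff, so the full $13,100 applies.
Renter's Relief Credit: 22% of the $2,050 excess over $354,700 is $451; credit = $2,325 − $451 = $1,874.
Total: $13,100 + $1,874 = $14,974.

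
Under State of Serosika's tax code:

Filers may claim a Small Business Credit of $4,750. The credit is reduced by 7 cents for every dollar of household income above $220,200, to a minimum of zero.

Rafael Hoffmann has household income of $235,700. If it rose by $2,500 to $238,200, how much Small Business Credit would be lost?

At $235,700 — 7% of the $15,500 excess over $220,200 is $1,085; credit = $4,750 − $1,085 = $3,665.
At $238,200 — 7% of the $18,000 excess over $220,200 is $1,260; credit = $4,750 − $1,260 = $3,490.
Lost: $3,665 − $3,490 = $175.

$175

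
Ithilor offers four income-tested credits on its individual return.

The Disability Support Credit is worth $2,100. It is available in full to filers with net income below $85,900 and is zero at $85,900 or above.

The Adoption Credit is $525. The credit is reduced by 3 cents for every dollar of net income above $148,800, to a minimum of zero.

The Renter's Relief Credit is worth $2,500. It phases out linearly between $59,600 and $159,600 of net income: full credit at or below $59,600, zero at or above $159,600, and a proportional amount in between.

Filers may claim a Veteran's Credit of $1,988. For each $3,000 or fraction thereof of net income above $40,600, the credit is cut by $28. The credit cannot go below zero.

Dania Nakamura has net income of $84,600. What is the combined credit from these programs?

$6,068

Disability Support Credit: $84,600 is below the $85,900 cutoff, so the full $2,100 applies.
Adoption Credit: $84,600 is at or below the $148,800 threshold, so the full $525 applies.
Renter's Relief Credit: $84,600 is $25,000 into a $100,000 phase-out range, leaving 75,000/100,000 of the credit: $2,500 × 75,000/100,000 = $1,875.
Veteran's Credit: income exceeds $40,600 by $44,000, which is 15 full-or-partial $3,000 increments; reduction = 15 × $28 = $420, leaving $1,568.
Total: $2,100 + $525 + $1,875 + $1,568 = $6,068.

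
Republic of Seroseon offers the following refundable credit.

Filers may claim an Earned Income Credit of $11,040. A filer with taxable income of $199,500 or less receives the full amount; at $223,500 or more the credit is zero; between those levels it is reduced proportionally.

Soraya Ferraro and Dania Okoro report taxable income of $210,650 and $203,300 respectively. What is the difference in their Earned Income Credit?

$3,381

Soraya ($210,650): Earned Income Credit: $210,650 is $11,150 into a $24,000 phase-out range, leaving 12,850/24,000 of the credit: $11,040 × 12,850/24,000 = $5,911.
Dania ($203,300): Earned Income Credit: $203,300 is $3,800 into a $24,000 phase-out range, leaving 20,200/24,000 of the credit: $11,040 × 20,200/24,000 = $9,292.
Difference: |$5,911 − $9,292| = $3,381.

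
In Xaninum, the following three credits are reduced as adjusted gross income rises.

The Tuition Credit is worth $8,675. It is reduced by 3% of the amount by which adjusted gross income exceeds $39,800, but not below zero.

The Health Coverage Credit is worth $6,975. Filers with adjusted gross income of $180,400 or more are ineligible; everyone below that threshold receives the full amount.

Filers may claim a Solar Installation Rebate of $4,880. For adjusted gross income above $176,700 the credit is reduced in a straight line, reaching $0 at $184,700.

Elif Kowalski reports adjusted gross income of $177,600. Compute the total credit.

$15,847

Tuition Credit: 3% of the $137,800 excess over $39,800 is $4,134; credit = $8,675 − $4,134 = $4,541.
Health Coverage Credit: $177,600 is below the $180,400 cutoff, so the full $6,975 applies.
Solar Installation Rebate: $177,600 is $900 into a $8,000 phase-out range, leaving 7,100/8,000 of the credit: $4,880 × 7,100/8,000 = $4,331.
Total: $4,541 + $6,975 + $4,331 = $15,847.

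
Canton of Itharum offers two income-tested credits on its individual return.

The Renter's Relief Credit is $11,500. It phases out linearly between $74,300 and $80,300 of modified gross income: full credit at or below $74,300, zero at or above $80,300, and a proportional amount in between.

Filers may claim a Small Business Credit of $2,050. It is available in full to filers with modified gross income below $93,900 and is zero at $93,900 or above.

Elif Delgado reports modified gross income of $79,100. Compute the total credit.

Renter's Relief Credit: $79,100 is $4,800 into a $6,000 phase-out range, leaving 1,200/6,000 of the credit: $11,500 × 1,200/6,000 = $2,300.
Small Business Credit: $79,100 is below the $93,900 cutoff, so the full $2,050 applies.
Total: $2,300 + $2,050 = $4,350.

$4,350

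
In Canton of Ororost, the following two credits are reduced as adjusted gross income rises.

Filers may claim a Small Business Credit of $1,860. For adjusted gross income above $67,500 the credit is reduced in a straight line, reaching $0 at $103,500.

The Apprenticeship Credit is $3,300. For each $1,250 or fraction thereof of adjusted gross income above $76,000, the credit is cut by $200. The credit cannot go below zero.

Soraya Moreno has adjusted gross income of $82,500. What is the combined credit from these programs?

Small Business Credit: $82,500 is $15,000 into a $36,000 phase-out range, leaving 21,000/36,000 of the credit: $1,860 × 21,000/36,000 = $1,085.
Apprenticeship Credit: income exceeds $76,000 by $6,500, which is 6 full-or-partial $1,250 increments; reduction = 6 × $200 = $1,200, leaving $2,100.
Total: $1,085 + $2,100 = $3,185.

$3,185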